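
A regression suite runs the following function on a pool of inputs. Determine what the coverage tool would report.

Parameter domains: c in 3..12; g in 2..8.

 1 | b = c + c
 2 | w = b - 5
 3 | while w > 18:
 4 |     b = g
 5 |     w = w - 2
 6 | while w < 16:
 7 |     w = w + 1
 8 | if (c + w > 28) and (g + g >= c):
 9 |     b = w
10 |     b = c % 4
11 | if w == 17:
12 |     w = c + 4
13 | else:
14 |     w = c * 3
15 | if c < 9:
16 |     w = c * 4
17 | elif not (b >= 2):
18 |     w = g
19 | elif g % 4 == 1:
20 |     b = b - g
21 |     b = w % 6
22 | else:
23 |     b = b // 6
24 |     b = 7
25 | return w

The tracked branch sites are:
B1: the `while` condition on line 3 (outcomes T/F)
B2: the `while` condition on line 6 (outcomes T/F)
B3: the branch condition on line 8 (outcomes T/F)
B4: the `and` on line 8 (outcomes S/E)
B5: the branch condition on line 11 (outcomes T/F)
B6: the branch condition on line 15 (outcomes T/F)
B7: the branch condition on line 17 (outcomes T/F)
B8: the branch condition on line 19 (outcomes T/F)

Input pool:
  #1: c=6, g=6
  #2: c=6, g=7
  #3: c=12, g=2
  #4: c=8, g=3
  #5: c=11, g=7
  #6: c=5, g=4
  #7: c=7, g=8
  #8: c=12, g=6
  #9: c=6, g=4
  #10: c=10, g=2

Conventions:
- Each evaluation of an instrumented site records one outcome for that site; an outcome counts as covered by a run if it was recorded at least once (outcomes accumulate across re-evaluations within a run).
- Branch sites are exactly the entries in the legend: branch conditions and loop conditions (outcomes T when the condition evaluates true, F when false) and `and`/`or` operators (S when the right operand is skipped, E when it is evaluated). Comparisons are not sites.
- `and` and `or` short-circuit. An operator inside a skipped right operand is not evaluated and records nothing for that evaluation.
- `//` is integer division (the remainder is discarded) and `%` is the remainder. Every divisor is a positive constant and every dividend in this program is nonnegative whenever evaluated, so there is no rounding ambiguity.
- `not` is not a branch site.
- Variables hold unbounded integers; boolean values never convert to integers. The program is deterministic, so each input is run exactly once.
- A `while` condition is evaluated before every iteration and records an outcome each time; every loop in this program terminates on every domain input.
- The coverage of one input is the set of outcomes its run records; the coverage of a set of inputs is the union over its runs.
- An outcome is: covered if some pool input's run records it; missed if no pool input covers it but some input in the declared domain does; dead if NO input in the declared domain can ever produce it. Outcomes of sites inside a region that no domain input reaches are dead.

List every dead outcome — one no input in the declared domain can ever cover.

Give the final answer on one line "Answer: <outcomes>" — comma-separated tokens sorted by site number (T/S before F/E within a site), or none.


sweeping the full domain (70 inputs) for each outcome:
  reachable outcomes have witnesses, e.g. B1=T (e.g. c=12, g=2), B1=F (e.g. c=3, g=2), B2=T (e.g. c=3, g=2), B2=F (e.g. c=3, g=2)
Answer: none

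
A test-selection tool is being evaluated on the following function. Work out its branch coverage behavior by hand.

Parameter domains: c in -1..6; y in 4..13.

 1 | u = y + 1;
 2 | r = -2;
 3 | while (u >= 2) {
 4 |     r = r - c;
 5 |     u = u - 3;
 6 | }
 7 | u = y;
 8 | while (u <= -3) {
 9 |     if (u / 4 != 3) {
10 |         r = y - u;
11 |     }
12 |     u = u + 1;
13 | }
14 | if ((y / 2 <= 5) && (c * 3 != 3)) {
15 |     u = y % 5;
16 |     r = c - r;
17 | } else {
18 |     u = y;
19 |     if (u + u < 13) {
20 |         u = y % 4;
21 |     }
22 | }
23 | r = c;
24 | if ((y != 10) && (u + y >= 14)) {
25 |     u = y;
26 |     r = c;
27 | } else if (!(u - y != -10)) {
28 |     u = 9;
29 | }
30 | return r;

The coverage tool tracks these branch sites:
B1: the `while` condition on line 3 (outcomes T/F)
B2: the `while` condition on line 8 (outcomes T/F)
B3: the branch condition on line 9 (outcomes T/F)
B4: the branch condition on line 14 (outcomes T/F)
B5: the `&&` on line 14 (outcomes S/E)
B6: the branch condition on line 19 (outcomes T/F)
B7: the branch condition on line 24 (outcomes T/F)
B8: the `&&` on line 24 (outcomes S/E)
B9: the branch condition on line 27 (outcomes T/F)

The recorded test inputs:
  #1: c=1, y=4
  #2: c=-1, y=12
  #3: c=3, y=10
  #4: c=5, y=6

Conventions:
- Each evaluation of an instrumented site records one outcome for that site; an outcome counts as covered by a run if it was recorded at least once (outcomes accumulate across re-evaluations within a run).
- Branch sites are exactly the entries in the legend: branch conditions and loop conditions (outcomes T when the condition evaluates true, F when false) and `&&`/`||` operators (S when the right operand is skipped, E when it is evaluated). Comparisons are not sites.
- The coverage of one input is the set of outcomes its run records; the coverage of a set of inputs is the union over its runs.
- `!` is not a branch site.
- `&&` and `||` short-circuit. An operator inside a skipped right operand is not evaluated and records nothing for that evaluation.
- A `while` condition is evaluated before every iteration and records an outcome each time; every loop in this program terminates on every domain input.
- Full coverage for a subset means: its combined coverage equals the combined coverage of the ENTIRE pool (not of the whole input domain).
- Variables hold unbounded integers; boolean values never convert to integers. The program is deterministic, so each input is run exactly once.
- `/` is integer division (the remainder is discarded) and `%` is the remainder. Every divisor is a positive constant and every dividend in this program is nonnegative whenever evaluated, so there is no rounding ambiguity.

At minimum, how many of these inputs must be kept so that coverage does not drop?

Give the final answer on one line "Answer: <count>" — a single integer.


input #1 (c=1, y=4): events B1->T, B1->T, B1->F, B2->F, B5->E, B4->F, B6->T, B8->E, B7->F, B9->F; covers B1=T, B1=F, B2=F, B4=F, B5=E, B6=T, B7=F, B8=E, B9=F
input #2 (c=-1, y=12): events B1->T, B1->T, B1->T, B1->T, B1->F, B2->F, B5->S, B4->F, B6->F, B8->E, B7->T; covers B1=T, B1=F, B2=F, B4=F, B5=S, B6=F, B7=T, B8=E
input #3 (c=3, y=10): events B1->T, B1->T, B1->T, B1->T, B1->F, B2->F, B5->E, B4->T, B8->S, B7->F, B9->T; covers B1=T, B1=F, B2=F, B4=T, B5=E, B7=F, B8=S, B9=T
input #4 (c=5, y=6): events B1->T, B1->T, B1->F, B2->F, B5->E, B4->T, B8->E, B7->F, B9->F; covers B1=T, B1=F, B2=F, B4=T, B5=E, B7=F, B8=E, B9=F
union over all inputs: B1=T, B1=F, B2=F, B4=T, B4=F, B5=S, B5=E, B6=T, B6=F, B7=T, B7=F, B8=S, B8=E, B9=T, B9=F (15 outcomes)
no size-1 subset reaches all 15 outcomes (best union: 9/15)
no size-2 subset reaches all 15 outcomes (best union: 13/15)
inputs {1, 2, 3} (size 3) cover everything; no size-3 subset with a lexicographically smaller index list covers all 15
Answer: 3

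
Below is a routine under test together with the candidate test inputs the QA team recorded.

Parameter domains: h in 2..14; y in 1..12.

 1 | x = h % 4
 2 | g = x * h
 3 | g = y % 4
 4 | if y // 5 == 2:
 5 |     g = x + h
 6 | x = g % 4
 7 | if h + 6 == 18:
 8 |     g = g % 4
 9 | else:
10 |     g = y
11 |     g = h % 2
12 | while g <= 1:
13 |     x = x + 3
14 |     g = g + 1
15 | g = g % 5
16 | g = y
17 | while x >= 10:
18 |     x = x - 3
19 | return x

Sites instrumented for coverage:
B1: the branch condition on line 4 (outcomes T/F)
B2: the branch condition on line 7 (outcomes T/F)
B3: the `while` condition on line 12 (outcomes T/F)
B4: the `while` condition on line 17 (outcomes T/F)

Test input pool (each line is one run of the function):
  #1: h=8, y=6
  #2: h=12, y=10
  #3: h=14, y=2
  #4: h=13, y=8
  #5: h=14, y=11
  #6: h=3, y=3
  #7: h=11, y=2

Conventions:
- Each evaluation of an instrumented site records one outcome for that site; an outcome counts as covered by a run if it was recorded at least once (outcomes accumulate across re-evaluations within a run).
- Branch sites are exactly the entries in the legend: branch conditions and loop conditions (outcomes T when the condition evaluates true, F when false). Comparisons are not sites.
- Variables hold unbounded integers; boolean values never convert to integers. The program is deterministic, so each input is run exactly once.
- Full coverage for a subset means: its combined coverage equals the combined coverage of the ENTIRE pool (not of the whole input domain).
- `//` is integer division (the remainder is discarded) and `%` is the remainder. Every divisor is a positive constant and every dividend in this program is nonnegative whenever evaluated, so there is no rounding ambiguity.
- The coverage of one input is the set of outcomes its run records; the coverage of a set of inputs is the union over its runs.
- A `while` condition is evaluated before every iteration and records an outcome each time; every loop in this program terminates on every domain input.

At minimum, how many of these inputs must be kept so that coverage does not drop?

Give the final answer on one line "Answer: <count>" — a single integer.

run #1 (h=8, y=6) records B1=F, B2=F, B3=T, B3=F, B4=F
run #2 (h=12, y=10) records B1=T, B2=T, B3=T, B3=F, B4=F
run #3 (h=14, y=2) records B1=F, B2=F, B3=T, B3=F, B4=F
run #4 (h=13, y=8) records B1=F, B2=F, B3=T, B3=F, B4=F
run #5 (h=14, y=11) records B1=T, B2=F, B3=T, B3=F, B4=F
run #6 (h=3, y=3) records B1=F, B2=F, B3=T, B3=F, B4=F
run #7 (h=11, y=2) records B1=F, B2=F, B3=T, B3=F, B4=F
the full pool covers 7 outcomes: B1=T, B1=F, B2=T, B2=F, B3=T, B3=F, B4=F
no size-1 subset reaches all 7 outcomes (best union: 5/7)
size 2: inputs {1, 2} cover all 7 outcomes, and no lexicographically smaller subset of this size does

Answer: 2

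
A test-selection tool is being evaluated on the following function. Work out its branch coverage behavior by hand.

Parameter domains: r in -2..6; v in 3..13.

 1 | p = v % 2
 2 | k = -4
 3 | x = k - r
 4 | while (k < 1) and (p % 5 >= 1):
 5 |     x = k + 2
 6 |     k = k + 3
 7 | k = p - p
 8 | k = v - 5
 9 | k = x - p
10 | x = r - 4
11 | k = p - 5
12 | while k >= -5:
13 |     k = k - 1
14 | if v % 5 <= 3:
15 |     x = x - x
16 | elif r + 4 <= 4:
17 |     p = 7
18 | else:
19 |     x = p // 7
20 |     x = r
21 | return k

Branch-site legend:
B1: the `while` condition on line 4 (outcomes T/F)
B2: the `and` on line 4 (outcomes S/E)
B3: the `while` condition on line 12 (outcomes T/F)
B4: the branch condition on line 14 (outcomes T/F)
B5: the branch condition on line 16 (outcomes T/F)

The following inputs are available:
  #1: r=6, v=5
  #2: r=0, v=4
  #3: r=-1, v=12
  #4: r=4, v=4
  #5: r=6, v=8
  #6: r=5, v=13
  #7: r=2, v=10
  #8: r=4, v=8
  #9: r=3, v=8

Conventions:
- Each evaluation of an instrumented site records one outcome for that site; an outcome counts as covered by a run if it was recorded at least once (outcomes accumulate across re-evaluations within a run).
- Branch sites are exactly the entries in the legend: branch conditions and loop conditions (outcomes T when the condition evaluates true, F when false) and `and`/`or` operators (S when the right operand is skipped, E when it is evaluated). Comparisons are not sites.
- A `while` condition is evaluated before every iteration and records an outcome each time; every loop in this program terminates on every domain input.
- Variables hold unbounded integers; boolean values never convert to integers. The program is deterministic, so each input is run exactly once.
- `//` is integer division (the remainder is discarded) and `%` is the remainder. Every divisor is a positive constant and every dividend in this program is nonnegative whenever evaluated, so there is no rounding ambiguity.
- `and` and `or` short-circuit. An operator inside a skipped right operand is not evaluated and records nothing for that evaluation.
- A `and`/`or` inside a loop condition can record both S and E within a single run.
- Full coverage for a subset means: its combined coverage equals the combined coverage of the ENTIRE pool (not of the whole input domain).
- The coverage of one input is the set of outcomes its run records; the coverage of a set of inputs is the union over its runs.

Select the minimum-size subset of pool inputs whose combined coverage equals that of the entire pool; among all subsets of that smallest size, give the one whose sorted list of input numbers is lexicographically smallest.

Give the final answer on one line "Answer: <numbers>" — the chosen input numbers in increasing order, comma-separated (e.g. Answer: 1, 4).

run #1 (r=6, v=5) records B1=T, B1=F, B2=S, B2=E, B3=T, B3=F, B4=T
run #2 (r=0, v=4) records B1=F, B2=E, B3=T, B3=F, B4=F, B5=T
run #3 (r=-1, v=12) records B1=F, B2=E, B3=T, B3=F, B4=T
run #4 (r=4, v=4) records B1=F, B2=E, B3=T, B3=F, B4=F, B5=F
run #5 (r=6, v=8) records B1=F, B2=E, B3=T, B3=F, B4=T
run #6 (r=5, v=13) records B1=T, B1=F, B2=S, B2=E, B3=T, B3=F, B4=T
run #7 (r=2, v=10) records B1=F, B2=E, B3=T, B3=F, B4=T
run #8 (r=4, v=8) records B1=F, B2=E, B3=T, B3=F, B4=T
run #9 (r=3, v=8) records B1=F, B2=E, B3=T, B3=F, B4=T
union over all inputs: B1=T, B1=F, B2=S, B2=E, B3=T, B3=F, B4=T, B4=F, B5=T, B5=F (10 outcomes)
checked all size-1 subsets: none covers 10 outcomes (max 7/10)
checked all size-2 subsets: none covers 10 outcomes (max 9/10)
the canonical winner is {1, 2, 4}: size 3, full 10-outcome coverage, earliest index list among size-3 covers

Answer: 1, 2, 4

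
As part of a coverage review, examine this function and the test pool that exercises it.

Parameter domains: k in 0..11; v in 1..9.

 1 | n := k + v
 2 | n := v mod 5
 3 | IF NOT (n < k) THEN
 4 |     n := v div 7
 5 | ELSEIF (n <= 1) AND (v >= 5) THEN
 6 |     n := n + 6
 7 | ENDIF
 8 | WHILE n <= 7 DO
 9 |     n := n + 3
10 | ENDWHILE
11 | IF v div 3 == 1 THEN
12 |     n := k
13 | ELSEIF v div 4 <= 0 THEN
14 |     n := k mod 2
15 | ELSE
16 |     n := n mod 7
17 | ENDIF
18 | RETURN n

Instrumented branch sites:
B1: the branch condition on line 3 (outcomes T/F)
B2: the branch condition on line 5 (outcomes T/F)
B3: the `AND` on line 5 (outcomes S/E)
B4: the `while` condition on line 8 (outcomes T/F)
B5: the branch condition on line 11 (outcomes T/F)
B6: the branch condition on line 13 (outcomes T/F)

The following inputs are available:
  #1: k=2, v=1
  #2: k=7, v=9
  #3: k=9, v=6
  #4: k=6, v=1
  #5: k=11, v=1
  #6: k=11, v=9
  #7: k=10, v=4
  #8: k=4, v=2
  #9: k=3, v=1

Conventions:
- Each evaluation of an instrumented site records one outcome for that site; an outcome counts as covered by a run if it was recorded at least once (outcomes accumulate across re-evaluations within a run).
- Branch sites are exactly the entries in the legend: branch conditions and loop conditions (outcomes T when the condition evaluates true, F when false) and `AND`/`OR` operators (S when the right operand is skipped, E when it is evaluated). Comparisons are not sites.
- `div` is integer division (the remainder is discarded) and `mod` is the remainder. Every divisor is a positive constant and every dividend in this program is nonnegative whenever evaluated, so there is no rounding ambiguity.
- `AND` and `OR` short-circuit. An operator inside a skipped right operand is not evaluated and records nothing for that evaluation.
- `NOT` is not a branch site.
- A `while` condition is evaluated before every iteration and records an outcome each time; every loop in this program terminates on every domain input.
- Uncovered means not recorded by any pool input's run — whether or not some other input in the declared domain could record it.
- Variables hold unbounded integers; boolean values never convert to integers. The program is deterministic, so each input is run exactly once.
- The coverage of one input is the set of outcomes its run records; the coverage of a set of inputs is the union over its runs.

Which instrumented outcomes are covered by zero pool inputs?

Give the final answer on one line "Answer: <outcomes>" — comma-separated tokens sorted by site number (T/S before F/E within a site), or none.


input #1 (k=2, v=1): events B1->F, B3->E, B2->F, B4->T, B4->T, B4->T, B4->F, B5->F, B6->T; covers B1=F, B2=F, B3=E, B4=T, B4=F, B5=F, B6=T
input #2 (k=7, v=9): events B1->F, B3->S, B2->F, B4->T, B4->T, B4->F, B5->F, B6->F; covers B1=F, B2=F, B3=S, B4=T, B4=F, B5=F, B6=F
input #3 (k=9, v=6): events B1->F, B3->E, B2->T, B4->T, B4->F, B5->F, B6->F; covers B1=F, B2=T, B3=E, B4=T, B4=F, B5=F, B6=F
input #4 (k=6, v=1): events B1->F, B3->E, B2->F, B4->T, B4->T, B4->T, B4->F, B5->F, B6->T; covers B1=F, B2=F, B3=E, B4=T, B4=F, B5=F, B6=T
input #5 (k=11, v=1): events B1->F, B3->E, B2->F, B4->T, B4->T, B4->T, B4->F, B5->F, B6->T; covers B1=F, B2=F, B3=E, B4=T, B4=F, B5=F, B6=T
input #6 (k=11, v=9): events B1->F, B3->S, B2->F, B4->T, B4->T, B4->F, B5->F, B6->F; covers B1=F, B2=F, B3=S, B4=T, B4=F, B5=F, B6=F
input #7 (k=10, v=4): events B1->F, B3->S, B2->F, B4->T, B4->T, B4->F, B5->T; covers B1=F, B2=F, B3=S, B4=T, B4=F, B5=T
input #8 (k=4, v=2): events B1->F, B3->S, B2->F, B4->T, B4->T, B4->F, B5->F, B6->T; covers B1=F, B2=F, B3=S, B4=T, B4=F, B5=F, B6=T
input #9 (k=3, v=1): events B1->F, B3->E, B2->F, B4->T, B4->T, B4->T, B4->F, B5->F, B6->T; covers B1=F, B2=F, B3=E, B4=T, B4=F, B5=F, B6=T
union over the pool: B1=F, B2=T, B2=F, B3=S, B3=E, B4=T, B4=F, B5=T, B5=F, B6=T, B6=F
uncovered (1 of 12): B1=T
Answer: B1=T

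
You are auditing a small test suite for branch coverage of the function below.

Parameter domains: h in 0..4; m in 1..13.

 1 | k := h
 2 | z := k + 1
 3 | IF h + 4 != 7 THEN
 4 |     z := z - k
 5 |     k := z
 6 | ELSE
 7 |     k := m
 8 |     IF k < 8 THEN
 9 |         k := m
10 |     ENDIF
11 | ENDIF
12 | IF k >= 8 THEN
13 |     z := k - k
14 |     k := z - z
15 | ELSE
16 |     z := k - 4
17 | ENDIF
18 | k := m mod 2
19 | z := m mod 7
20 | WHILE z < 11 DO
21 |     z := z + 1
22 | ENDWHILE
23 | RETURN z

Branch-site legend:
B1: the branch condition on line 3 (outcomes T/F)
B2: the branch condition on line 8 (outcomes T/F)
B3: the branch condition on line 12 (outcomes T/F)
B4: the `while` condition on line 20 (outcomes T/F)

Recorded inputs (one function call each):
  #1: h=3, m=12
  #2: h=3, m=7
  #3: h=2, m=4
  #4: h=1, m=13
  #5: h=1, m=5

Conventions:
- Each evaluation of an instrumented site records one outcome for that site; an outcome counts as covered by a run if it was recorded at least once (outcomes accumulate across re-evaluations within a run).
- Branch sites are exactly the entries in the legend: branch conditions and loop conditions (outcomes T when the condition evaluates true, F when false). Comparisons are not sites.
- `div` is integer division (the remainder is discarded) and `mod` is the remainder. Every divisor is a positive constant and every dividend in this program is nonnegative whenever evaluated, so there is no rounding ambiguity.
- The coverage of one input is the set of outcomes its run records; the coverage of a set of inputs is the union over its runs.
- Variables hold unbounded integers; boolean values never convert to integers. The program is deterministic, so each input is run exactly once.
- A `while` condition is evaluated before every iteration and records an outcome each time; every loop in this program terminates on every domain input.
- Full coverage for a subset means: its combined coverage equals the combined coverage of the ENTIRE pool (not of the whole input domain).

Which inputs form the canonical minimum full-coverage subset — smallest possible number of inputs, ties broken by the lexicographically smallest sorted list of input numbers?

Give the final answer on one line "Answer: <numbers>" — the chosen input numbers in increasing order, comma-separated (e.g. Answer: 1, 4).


#1 (h=3, m=12) -> covered: B1=F, B2=F, B3=T, B4=T, B4=F
#2 (h=3, m=7) -> covered: B1=F, B2=T, B3=F, B4=T, B4=F
#3 (h=2, m=4) -> covered: B1=T, B3=F, B4=T, B4=F
#4 (h=1, m=13) -> covered: B1=T, B3=F, B4=T, B4=F
#5 (h=1, m=5) -> covered: B1=T, B3=F, B4=T, B4=F
pool-wide coverage (8 outcomes): B1=T, B1=F, B2=T, B2=F, B3=T, B3=F, B4=T, B4=F
every size-1 subset falls short of the 8 outcomes (best: 5/8)
every size-2 subset falls short of the 8 outcomes (best: 7/8)
at size 3, {1, 2, 3} reaches all 8 outcomes; every lexicographically earlier size-3 subset fails
Answer: 1, 2, 3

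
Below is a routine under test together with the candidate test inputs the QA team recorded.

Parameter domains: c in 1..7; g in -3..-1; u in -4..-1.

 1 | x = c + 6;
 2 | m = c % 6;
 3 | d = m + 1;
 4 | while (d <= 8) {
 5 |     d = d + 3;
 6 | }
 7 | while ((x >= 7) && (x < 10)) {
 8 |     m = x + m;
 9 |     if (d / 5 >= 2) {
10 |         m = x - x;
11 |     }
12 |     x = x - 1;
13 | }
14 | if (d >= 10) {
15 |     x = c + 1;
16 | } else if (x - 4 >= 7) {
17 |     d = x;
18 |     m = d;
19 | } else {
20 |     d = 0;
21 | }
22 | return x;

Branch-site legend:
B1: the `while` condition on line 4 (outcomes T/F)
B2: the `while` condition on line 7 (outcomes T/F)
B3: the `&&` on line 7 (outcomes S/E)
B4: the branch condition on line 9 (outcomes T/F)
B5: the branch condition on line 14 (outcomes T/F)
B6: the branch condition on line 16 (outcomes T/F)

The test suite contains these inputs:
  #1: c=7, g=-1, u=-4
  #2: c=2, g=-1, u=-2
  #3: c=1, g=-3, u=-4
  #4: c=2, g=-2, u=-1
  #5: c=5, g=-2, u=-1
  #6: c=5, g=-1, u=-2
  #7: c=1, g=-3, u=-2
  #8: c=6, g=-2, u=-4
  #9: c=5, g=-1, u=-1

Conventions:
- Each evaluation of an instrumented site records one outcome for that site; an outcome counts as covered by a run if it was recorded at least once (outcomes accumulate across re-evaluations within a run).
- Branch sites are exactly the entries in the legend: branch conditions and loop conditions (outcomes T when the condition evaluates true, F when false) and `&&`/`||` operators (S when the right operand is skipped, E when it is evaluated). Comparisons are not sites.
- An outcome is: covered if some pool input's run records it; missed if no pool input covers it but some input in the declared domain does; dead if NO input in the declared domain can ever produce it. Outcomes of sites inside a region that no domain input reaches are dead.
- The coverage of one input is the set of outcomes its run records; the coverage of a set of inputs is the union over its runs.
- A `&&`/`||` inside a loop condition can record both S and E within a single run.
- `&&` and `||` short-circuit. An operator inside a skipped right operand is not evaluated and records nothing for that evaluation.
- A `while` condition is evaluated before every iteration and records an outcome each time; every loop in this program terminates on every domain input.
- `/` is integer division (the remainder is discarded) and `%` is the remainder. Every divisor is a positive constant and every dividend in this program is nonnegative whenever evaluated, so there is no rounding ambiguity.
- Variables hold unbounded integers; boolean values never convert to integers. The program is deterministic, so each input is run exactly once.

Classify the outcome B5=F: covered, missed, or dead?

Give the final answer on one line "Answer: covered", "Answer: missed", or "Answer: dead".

B5=F is recorded by pool input(s) 2, 4, 5, 6, 9 -> covered

Answer: covered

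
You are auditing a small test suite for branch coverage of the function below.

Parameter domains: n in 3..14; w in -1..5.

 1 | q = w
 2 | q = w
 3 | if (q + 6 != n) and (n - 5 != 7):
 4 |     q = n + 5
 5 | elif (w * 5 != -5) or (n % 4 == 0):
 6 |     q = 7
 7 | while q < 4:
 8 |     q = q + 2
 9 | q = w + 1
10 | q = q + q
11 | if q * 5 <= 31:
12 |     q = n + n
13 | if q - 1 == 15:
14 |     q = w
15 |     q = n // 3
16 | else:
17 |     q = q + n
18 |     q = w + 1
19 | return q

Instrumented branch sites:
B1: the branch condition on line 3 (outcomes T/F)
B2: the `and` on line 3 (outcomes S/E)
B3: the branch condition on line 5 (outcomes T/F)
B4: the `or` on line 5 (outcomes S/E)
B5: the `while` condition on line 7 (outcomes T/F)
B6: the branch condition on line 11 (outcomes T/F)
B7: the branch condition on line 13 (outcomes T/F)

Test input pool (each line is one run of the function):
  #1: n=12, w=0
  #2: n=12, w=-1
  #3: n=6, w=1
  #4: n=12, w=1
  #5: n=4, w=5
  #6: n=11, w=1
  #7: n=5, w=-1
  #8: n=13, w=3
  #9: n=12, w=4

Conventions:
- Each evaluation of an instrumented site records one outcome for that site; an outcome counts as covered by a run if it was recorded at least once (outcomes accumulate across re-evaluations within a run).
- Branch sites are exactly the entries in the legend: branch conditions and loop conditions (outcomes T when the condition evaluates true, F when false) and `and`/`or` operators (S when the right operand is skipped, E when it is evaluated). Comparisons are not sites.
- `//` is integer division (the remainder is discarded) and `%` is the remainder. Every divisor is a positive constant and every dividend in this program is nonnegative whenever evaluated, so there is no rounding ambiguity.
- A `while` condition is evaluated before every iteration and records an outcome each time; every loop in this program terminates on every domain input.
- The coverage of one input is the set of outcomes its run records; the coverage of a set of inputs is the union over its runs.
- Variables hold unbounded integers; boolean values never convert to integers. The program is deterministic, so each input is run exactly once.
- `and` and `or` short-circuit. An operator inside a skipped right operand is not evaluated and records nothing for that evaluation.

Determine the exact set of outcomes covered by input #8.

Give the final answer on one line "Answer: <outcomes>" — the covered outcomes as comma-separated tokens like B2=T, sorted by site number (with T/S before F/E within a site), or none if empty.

Event log for input #8 (n=13, w=3):
  B2->E, B1->T, B5->F, B6->F, B7->F
as a set, this run covers: B1=T, B2=E, B5=F, B6=F, B7=F

Answer: B1=T, B2=E, B5=F, B6=F, B7=F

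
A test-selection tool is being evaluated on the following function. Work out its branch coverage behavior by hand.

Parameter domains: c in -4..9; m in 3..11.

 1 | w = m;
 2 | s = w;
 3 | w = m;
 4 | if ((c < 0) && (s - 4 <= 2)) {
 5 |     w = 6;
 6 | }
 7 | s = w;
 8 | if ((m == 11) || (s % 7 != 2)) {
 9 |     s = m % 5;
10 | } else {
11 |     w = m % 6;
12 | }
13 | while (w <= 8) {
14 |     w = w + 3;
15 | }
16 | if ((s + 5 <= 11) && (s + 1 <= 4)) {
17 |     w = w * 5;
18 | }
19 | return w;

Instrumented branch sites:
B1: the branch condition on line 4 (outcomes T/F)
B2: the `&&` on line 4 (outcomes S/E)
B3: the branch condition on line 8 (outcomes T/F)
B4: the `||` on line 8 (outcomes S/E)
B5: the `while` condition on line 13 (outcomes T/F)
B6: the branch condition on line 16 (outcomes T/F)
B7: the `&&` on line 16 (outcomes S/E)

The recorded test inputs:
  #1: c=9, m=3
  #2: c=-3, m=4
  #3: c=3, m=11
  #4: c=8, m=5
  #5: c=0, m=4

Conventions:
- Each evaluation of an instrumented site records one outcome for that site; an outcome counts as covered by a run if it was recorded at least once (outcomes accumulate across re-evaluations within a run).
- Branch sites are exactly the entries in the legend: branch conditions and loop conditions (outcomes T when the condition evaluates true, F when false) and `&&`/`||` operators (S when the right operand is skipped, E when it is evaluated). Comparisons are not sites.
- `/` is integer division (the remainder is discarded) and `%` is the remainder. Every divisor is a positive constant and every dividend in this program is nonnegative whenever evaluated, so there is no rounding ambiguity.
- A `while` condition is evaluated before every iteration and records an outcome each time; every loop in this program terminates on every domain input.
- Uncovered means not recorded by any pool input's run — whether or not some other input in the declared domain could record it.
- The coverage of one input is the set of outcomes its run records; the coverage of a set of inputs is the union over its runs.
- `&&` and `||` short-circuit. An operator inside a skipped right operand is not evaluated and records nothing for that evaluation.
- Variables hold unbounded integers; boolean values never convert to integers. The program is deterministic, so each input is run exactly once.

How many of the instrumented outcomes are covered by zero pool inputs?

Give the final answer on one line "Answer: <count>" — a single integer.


input #1, c=9, m=3: events B2->S, B1->F, B4->E, B3->T, B5->T, B5->T, B5->F, B7->E, B6->T; outcomes B1=F, B2=S, B3=T, B4=E, B5=T, B5=F, B6=T, B7=E
input #2, c=-3, m=4: events B2->E, B1->T, B4->E, B3->T, B5->T, B5->F, B7->E, B6->F; outcomes B1=T, B2=E, B3=T, B4=E, B5=T, B5=F, B6=F, B7=E
input #3, c=3, m=11: events B2->S, B1->F, B4->S, B3->T, B5->F, B7->E, B6->T; outcomes B1=F, B2=S, B3=T, B4=S, B5=F, B6=T, B7=E
input #4, c=8, m=5: events B2->S, B1->F, B4->E, B3->T, B5->T, B5->T, B5->F, B7->E, B6->T; outcomes B1=F, B2=S, B3=T, B4=E, B5=T, B5=F, B6=T, B7=E
input #5, c=0, m=4: events B2->S, B1->F, B4->E, B3->T, B5->T, B5->T, B5->F, B7->E, B6->F; outcomes B1=F, B2=S, B3=T, B4=E, B5=T, B5=F, B6=F, B7=E
union over the pool: B1=T, B1=F, B2=S, B2=E, B3=T, B4=S, B4=E, B5=T, B5=F, B6=T, B6=F, B7=E
uncovered (2 of 14): B3=F, B7=S
Answer: 2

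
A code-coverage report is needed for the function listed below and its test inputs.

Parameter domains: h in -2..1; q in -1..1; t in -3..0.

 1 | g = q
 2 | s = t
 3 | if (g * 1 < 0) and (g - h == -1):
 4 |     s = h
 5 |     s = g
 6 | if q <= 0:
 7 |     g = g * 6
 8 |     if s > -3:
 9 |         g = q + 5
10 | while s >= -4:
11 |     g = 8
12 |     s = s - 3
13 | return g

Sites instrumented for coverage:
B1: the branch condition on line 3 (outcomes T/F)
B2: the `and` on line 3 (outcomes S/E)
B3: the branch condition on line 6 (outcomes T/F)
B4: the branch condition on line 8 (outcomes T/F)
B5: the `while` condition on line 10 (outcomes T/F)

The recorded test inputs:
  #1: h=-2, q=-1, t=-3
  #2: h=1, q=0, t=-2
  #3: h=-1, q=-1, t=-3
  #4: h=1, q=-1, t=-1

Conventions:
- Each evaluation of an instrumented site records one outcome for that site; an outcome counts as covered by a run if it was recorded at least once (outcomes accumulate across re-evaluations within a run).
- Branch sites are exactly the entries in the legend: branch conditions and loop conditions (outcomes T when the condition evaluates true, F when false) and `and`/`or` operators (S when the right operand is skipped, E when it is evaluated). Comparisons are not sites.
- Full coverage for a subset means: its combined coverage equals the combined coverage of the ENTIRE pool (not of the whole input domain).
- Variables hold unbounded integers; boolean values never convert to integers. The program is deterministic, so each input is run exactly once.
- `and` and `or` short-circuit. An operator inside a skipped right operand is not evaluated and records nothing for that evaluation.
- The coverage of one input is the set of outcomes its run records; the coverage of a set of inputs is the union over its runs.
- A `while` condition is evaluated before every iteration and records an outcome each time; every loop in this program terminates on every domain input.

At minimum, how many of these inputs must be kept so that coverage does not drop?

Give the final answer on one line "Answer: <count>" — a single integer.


test 1 (h=-2, q=-1, t=-3) hits B1=F, B2=E, B3=T, B4=F, B5=T, B5=F
test 2 (h=1, q=0, t=-2) hits B1=F, B2=S, B3=T, B4=T, B5=T, B5=F
test 3 (h=-1, q=-1, t=-3) hits B1=F, B2=E, B3=T, B4=F, B5=T, B5=F
test 4 (h=1, q=-1, t=-1) hits B1=F, B2=E, B3=T, B4=T, B5=T, B5=F
union over all inputs: B1=F, B2=S, B2=E, B3=T, B4=T, B4=F, B5=T, B5=F (8 outcomes)
checked all size-1 subsets: none covers 8 outcomes (max 6/8)
the canonical winner is {1, 2}: size 2, full 8-outcome coverage, earliest index list among size-2 covers
Answer: 2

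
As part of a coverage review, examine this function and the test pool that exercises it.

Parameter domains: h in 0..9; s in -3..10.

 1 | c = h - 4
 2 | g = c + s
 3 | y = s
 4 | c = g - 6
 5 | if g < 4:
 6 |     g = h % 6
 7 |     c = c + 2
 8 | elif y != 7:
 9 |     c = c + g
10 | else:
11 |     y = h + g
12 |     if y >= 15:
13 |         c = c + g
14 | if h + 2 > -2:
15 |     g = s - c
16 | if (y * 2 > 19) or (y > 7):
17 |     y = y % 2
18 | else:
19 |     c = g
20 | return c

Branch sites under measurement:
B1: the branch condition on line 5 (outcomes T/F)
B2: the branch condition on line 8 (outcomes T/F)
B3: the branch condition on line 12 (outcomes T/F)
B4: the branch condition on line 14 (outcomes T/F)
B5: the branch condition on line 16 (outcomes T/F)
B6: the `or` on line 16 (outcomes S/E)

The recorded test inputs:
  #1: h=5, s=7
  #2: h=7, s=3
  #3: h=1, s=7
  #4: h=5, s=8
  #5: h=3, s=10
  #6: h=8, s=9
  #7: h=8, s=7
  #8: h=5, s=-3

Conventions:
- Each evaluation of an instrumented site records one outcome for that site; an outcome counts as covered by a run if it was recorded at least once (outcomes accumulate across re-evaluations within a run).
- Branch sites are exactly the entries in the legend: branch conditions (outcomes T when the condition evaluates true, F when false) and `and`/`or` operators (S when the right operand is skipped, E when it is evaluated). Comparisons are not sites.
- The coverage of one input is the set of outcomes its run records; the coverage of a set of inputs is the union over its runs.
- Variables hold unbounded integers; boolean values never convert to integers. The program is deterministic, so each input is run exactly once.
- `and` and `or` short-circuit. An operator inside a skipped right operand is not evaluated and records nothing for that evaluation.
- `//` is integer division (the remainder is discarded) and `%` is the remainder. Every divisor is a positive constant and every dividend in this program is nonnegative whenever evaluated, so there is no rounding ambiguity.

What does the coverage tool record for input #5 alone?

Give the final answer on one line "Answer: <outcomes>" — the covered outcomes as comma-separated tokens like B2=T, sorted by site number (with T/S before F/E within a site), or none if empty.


Event log for input #5 (h=3, s=10):
  B1->F, B2->T, B4->T, B6->S, B5->T
deduplicating events, the covered set is: B1=F, B2=T, B4=T, B5=T, B6=S
Answer: B1=F, B2=T, B4=T, B5=T, B6=S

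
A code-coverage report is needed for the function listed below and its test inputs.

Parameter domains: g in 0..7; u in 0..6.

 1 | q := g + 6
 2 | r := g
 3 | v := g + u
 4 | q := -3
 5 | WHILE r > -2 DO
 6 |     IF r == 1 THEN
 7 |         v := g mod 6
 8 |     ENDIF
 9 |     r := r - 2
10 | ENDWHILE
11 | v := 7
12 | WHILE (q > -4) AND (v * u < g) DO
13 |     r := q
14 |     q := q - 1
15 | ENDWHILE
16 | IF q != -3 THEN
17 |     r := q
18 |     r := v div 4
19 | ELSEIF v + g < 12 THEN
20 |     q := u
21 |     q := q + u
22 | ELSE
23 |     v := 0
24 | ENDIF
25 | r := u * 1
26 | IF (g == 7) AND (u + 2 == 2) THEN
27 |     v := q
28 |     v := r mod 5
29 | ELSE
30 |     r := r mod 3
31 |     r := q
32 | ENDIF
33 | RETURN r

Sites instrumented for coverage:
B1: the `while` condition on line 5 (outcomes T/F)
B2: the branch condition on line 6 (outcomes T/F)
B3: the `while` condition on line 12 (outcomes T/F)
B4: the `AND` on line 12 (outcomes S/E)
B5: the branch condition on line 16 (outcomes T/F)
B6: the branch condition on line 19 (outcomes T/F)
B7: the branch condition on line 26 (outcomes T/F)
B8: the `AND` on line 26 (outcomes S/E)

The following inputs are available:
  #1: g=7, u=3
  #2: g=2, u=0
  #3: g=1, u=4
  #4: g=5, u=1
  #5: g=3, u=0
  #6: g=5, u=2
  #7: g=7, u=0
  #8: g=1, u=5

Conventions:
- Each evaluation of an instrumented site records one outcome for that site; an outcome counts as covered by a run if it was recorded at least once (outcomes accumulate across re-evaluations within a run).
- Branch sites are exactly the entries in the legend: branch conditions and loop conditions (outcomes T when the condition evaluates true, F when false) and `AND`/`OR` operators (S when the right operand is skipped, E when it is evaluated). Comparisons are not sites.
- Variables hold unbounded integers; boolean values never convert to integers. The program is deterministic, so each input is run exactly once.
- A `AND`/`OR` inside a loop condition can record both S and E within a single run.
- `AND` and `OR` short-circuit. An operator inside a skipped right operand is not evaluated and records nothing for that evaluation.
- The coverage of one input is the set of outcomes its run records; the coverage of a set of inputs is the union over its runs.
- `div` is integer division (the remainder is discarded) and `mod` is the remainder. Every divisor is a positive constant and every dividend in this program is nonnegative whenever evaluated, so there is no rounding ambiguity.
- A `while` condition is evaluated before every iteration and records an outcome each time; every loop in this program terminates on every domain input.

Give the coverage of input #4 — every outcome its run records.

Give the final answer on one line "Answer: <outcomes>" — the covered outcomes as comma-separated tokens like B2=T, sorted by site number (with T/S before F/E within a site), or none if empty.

Simulating input #4 (g=5, u=1) step by step:
  B1->T, B2->F, B1->T, B2->F, B1->T, B2->T, B1->T, B2->F, B1->F, B4->E
  B3->F, B5->F, B6->F, B8->S, B7->F
deduplicating events, the covered set is: B1=T, B1=F, B2=T, B2=F, B3=F, B4=E, B5=F, B6=F, B7=F, B8=S

Answer: B1=T, B1=F, B2=T, B2=F, B3=F, B4=E, B5=F, B6=F, B7=F, B8=S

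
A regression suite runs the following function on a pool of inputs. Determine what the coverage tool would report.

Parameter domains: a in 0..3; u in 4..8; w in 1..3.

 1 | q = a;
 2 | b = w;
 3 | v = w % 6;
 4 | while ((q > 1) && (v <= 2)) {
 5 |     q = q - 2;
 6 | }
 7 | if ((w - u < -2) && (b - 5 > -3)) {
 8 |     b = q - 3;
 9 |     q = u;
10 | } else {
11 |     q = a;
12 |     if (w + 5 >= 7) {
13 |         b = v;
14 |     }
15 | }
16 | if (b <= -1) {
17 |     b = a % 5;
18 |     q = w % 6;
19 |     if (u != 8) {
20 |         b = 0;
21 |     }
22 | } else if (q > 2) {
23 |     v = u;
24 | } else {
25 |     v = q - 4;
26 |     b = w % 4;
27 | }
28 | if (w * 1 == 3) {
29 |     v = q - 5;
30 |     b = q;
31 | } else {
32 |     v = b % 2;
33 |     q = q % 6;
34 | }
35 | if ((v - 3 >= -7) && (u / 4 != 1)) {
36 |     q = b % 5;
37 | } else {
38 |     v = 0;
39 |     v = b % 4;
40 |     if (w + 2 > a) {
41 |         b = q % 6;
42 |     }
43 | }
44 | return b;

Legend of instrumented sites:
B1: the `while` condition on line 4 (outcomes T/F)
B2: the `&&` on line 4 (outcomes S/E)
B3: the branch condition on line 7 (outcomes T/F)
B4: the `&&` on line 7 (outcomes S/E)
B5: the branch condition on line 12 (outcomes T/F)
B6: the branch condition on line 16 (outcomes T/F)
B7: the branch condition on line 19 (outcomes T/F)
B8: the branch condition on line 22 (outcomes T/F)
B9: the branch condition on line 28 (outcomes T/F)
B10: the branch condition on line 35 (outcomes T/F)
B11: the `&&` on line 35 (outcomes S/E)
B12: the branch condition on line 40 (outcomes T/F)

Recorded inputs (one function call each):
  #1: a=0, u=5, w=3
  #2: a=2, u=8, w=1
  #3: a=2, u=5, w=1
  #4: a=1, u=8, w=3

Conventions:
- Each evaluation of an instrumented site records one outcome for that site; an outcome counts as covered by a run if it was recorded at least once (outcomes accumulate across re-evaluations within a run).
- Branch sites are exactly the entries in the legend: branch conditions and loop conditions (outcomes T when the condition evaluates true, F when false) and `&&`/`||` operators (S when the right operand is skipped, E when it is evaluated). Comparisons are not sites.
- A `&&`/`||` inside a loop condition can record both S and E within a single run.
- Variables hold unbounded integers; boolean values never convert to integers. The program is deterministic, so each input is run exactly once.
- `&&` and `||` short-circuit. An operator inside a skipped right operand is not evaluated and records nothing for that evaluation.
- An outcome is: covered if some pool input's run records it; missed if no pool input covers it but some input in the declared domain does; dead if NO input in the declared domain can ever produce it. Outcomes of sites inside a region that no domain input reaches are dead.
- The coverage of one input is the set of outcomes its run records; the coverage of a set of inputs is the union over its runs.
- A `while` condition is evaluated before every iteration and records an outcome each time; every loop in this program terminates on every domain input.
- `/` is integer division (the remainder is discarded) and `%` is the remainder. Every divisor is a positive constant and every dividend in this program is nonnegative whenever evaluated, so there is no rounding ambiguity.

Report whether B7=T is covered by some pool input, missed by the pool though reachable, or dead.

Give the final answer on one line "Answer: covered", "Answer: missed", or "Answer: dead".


no pool input records B7=T
but domain input (a=0, u=6, w=3) does record it -> reachable, so missed
Answer: missed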